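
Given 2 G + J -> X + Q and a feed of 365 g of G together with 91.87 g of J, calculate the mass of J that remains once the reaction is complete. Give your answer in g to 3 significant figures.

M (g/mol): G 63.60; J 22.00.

28.7 g

n(G) = 365.0 / 63.60 = 5.739 mol
n(J) = 91.87 / 22.00 = 4.176 mol
n/ν for G = 5.739/2 = 2.870
n/ν for J = 4.176/1 = 4.176
Smallest n/ν is G → limiting reagent.
J consumed = (1/2) × 5.739 = 2.870 mol
J remaining = 4.176 − 2.870 = 1.306 mol
mass = 1.306 × 22.00 = 28.73 g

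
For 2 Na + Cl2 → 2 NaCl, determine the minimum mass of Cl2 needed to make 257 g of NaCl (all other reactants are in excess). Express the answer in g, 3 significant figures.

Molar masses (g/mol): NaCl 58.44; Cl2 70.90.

n(NaCl) = 257 / 58.44 = 4.398 mol
n(Cl2) = (1/2) × 4.398 = 2.199 mol
mass = 2.199 × 70.90 = 155.9 g

156 g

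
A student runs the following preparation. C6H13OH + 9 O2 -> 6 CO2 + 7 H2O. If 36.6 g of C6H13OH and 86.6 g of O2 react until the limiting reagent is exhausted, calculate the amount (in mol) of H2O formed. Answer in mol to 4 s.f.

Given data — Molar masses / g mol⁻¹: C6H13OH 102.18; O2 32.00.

n(C6H13OH) = 36.60 / 102.18 = 0.3582 mol
n(O2) = 86.60 / 32.00 = 2.706 mol
n/ν for C6H13OH = 0.3582/1 = 0.3582
n/ν for O2 = 2.706/9 = 0.3007
Smallest n/ν is O2 → limiting reagent.
n(H2O) = (7/9) × 2.706 = 2.105 mol

2.105 mol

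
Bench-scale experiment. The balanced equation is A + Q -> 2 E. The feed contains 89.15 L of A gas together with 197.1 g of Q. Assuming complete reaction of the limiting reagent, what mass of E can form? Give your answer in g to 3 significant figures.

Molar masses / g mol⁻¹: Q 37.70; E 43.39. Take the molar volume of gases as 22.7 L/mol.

341 g

n(A) = 89.15 / 22.7 = 3.927 mol
n(Q) = 197.1 / 37.70 = 5.228 mol
n/ν for A = 3.927/1 = 3.927
n/ν for Q = 5.228/1 = 5.228
Smallest n/ν is A → limiting reagent.
n(E) = (2/1) × 3.927 = 7.854 mol
mass = 7.854 × 43.39 = 340.8 g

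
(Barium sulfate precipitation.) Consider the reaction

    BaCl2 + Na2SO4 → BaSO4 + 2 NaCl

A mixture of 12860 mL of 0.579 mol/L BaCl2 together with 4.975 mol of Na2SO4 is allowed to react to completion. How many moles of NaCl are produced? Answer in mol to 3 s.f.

n(BaCl2) = 0.579 × 12860/1000 = 7.446 mol
n(Na2SO4) = 4.975 mol
n/ν for BaCl2 = 7.446/1 = 7.446
n/ν for Na2SO4 = 4.975/1 = 4.975
Smallest n/ν is Na2SO4 → limiting reagent.
n(NaCl) = (2/1) × 4.975 = 9.950 mol

9.95 mol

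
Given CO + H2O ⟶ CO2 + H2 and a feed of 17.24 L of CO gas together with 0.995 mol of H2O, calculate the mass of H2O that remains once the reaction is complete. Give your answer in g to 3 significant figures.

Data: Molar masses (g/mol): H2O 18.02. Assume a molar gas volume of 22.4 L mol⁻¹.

n(CO) = 17.24 / 22.4 = 0.7696 mol
n(H2O) = 0.9950 mol
n/ν for CO = 0.7696/1 = 0.7696
n/ν for H2O = 0.9950/1 = 0.9950
Smallest n/ν is CO → limiting reagent.
H2O consumed = (1/1) × 0.7696 = 0.7696 mol
H2O remaining = 0.9950 − 0.7696 = 0.2254 mol
mass = 0.2254 × 18.02 = 4.062 g

4.06 g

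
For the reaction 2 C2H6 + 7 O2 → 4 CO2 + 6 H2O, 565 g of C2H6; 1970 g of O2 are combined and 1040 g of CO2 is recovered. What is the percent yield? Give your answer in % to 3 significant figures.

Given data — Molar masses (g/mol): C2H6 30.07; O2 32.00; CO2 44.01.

67.2 %

n(C2H6) = 565.0 / 30.07 = 18.79 mol
n(O2) = 1970 / 32.00 = 61.56 mol
n/ν for C2H6 = 18.79/2 = 9.395
n/ν for O2 = 61.56/7 = 8.794
Smallest n/ν is O2 → limiting reagent.
theoretical n(CO2) = (4/7) × 61.56 = 35.18 mol → 1548 g
% yield = 1040 / 1548 × 100 = 67.18 %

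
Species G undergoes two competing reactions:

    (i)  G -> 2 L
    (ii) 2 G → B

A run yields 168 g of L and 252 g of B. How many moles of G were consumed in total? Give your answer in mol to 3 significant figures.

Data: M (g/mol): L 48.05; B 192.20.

n(L) = 168 / 48.05 = 3.496 mol
n(B) = 252 / 192.20 = 1.311 mol
n(G) via (i) = (1/2)×3.496 = 1.748 mol
n(G) via (ii) = (2/1)×1.311 = 2.622 mol
total n(G) = 1.748 + 2.622 = 4.370 mol

4.37 mol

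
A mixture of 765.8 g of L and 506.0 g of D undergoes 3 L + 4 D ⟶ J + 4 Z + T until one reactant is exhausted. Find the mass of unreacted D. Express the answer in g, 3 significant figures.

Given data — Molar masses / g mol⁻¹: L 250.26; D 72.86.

209 g

n(L) = 765.8 / 250.26 = 3.060 mol
n(D) = 506.0 / 72.86 = 6.945 mol
n/ν → L: 1.020, D: 1.736; L is limiting.
D consumed = (4/3) × 3.060 = 4.080 mol
D remaining = 6.945 − 4.080 = 2.865 mol
mass = 2.865 × 72.86 = 208.7 g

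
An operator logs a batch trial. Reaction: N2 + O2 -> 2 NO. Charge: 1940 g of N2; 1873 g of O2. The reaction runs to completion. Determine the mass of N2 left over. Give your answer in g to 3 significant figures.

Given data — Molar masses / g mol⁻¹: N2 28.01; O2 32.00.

n(N2) = 1940 / 28.01 = 69.26 mol
n(O2) = 1873 / 32.00 = 58.53 mol
n/ν → N2: 69.26, O2: 58.53; O2 is limiting.
N2 consumed = (1/1) × 58.53 = 58.53 mol
N2 remaining = 69.26 − 58.53 = 10.73 mol
mass = 10.73 × 28.01 = 300.5 g

301 g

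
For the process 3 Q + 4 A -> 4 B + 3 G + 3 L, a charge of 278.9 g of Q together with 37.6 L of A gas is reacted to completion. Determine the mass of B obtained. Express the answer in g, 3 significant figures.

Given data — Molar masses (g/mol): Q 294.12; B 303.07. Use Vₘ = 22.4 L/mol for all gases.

n(Q) = 278.9 / 294.12 = 0.9483 mol
n(A) = 37.60 / 22.4 = 1.679 mol
n/ν for Q = 0.9483/3 = 0.3161
n/ν for A = 1.679/4 = 0.4198
Smallest n/ν is Q → limiting reagent.
n(B) = (4/3) × 0.9483 = 1.264 mol
mass = 1.264 × 303.07 = 383.1 g

383 g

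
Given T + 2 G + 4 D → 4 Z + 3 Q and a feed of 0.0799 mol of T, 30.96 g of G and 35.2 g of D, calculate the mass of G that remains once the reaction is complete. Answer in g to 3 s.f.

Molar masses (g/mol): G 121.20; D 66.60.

11.6 g

n(T) = 0.07990 mol
n(G) = 30.96 / 121.20 = 0.2554 mol
n(D) = 35.20 / 66.60 = 0.5285 mol
n/ν for T = 0.07990/1 = 0.07990
n/ν for G = 0.2554/2 = 0.1277
n/ν for D = 0.5285/4 = 0.1321
Smallest n/ν is T → limiting reagent.
G consumed = (2/1) × 0.07990 = 0.1598 mol
G remaining = 0.2554 − 0.1598 = 0.09560 mol
mass = 0.09560 × 121.20 = 11.59 g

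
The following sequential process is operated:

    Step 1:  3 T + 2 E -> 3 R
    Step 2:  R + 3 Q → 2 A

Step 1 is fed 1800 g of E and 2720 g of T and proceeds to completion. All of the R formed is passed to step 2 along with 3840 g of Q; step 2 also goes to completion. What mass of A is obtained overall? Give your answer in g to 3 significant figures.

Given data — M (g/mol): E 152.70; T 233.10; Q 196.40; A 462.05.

Step 1:
n(E) = 1800 / 152.70 = 11.79 mol
n(T) = 2720 / 233.10 = 11.67 mol
n/ν for E = 11.79/2 = 5.895
n/ν for T = 11.67/3 = 3.890
Smallest n/ν is T → limiting reagent.
n(R) produced = (3/3) × 11.67 = 11.67 mol
Step 2:
n(R) available = 11.67 mol
n(Q) = 3840 / 196.40 = 19.55 mol
n/ν for R = 11.67/1 = 11.67
n/ν for Q = 19.55/3 = 6.517
Smallest n/ν is Q → limiting reagent.
n(A) = (2/3) × 19.55 = 13.03 mol
mass = 13.03 × 462.05 = 6021 g

6020 g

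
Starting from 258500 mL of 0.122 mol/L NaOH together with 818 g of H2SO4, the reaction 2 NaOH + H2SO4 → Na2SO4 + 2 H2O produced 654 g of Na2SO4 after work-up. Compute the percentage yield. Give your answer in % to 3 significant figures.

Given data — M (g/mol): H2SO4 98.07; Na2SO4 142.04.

n(NaOH) = 0.122 × 258500/1000 = 31.54 mol
n(H2SO4) = 818.0 / 98.07 = 8.341 mol
n/ν for NaOH = 31.54/2 = 15.77
n/ν for H2SO4 = 8.341/1 = 8.341
Smallest n/ν is H2SO4 → limiting reagent.
theoretical n(Na2SO4) = (1/1) × 8.341 = 8.341 mol → 1185 g
% yield = 654 / 1185 × 100 = 55.19 %

55.2 %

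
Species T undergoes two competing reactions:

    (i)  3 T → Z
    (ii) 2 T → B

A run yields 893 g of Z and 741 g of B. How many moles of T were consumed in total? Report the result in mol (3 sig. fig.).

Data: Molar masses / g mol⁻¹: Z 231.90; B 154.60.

21.1 mol

n(Z) = 893 / 231.90 = 3.851 mol
n(B) = 741 / 154.60 = 4.793 mol
n(T) via (i) = (3/1)×3.851 = 11.55 mol
n(T) via (ii) = (2/1)×4.793 = 9.586 mol
total n(T) = 11.55 + 9.586 = 21.14 mol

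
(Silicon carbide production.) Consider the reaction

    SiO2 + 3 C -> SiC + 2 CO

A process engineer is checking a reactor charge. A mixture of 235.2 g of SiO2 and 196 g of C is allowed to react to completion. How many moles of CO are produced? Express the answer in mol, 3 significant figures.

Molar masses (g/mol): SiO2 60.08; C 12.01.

n(SiO2) = 235.2 / 60.08 = 3.915 mol
n(C) = 196.0 / 12.01 = 16.32 mol
n/ν for SiO2 = 3.915/1 = 3.915
n/ν for C = 16.32/3 = 5.440
Smallest n/ν is SiO2 → limiting reagent.
n(CO) = (2/1) × 3.915 = 7.830 mol

7.83 mol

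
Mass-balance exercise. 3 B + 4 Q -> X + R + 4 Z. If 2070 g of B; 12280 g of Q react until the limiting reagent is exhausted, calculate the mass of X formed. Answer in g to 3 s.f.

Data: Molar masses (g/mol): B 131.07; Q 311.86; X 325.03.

1710 g

n(B) = 2070 / 131.07 = 15.79 mol
n(Q) = 12280 / 311.86 = 39.38 mol
n/ν → B: 5.263, Q: 9.845; B is limiting.
n(X) = (1/3) × 15.79 = 5.263 mol
mass = 5.263 × 325.03 = 1711 g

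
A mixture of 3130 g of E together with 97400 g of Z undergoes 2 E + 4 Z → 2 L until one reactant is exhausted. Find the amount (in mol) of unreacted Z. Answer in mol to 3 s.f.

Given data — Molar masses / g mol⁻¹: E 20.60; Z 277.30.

n(E) = 3130 / 20.60 = 151.9 mol
n(Z) = 97400 / 277.30 = 351.2 mol
n/ν for E = 151.9/2 = 75.95
n/ν for Z = 351.2/4 = 87.80
Smallest n/ν is E → limiting reagent.
Z consumed = (4/2) × 151.9 = 303.8 mol
Z remaining = 351.2 − 303.8 = 47.40 mol

47.4 mol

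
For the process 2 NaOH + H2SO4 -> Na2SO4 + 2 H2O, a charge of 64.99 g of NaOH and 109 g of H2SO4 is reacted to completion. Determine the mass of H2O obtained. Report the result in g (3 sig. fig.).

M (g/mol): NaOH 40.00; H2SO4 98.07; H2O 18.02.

n(NaOH) = 64.99 / 40.00 = 1.625 mol
n(H2SO4) = 109.0 / 98.07 = 1.111 mol
n/ν → NaOH: 0.8125, H2SO4: 1.111; NaOH is limiting.
n(H2O) = (2/2) × 1.625 = 1.625 mol
mass = 1.625 × 18.02 = 29.28 g

29.3 g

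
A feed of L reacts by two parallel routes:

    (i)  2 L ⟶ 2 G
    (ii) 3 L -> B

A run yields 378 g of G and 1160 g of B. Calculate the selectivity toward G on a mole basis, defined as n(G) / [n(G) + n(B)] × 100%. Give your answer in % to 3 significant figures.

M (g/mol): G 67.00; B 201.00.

49.4 %

n(G) = 378 / 67.00 = 5.642 mol
n(B) = 1160 / 201.00 = 5.771 mol
selectivity = 5.642/(5.642+5.771) × 100 = 49.43 %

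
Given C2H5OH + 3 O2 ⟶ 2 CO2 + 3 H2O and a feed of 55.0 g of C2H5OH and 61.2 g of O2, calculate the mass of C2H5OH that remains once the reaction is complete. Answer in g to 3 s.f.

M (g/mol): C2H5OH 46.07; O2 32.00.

n(C2H5OH) = 55.00 / 46.07 = 1.194 mol
n(O2) = 61.20 / 32.00 = 1.913 mol
n/ν → C2H5OH: 1.194, O2: 0.6377; O2 is limiting.
C2H5OH consumed = (1/3) × 1.913 = 0.6377 mol
C2H5OH remaining = 1.194 − 0.6377 = 0.5563 mol
mass = 0.5563 × 46.07 = 25.63 g

25.6 g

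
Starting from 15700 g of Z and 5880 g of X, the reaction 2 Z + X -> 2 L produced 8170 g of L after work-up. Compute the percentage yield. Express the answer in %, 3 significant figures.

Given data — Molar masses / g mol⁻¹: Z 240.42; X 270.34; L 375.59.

50.0 %

n(Z) = 15700 / 240.42 = 65.30 mol
n(X) = 5880 / 270.34 = 21.75 mol
n/ν → Z: 32.65, X: 21.75; X is limiting.
theoretical n(L) = (2/1) × 21.75 = 43.50 mol → 16340 g
% yield = 8170 / 16340 × 100 = 50.00 %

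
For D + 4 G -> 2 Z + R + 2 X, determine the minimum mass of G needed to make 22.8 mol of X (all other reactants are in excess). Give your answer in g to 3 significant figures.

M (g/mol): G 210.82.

9610 g

n(X) = 22.80 mol
n(G) = (4/2) × 22.80 = 45.60 mol
mass = 45.60 × 210.82 = 9613 g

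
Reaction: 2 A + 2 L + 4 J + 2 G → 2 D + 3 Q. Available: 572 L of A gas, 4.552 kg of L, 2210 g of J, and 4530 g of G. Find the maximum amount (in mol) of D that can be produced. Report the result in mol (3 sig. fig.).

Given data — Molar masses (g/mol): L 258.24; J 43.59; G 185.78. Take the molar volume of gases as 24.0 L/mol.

n(A) = 572.0 / 24.0 = 23.83 mol
n(L) = 4.552×1000 / 258.24 = 17.63 mol
n(J) = 2210 / 43.59 = 50.70 mol
n(G) = 4530 / 185.78 = 24.38 mol
n/ν → A: 11.92, L: 8.815, J: 12.68, G: 12.19; L is limiting.
n(D) = (2/2) × 17.63 = 17.63 mol

17.6 mol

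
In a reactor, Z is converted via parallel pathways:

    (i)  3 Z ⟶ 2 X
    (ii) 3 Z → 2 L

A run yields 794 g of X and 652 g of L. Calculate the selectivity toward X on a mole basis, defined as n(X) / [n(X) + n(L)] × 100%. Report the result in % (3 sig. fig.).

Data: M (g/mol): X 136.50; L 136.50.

n(X) = 794 / 136.50 = 5.817 mol
n(L) = 652 / 136.50 = 4.777 mol
selectivity = 5.817/(5.817+4.777) × 100 = 54.91 %

54.9 %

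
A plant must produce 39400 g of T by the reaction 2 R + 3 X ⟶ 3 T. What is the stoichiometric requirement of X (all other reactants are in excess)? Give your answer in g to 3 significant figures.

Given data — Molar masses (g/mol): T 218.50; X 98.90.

17800 g

n(T) = 39400 / 218.50 = 180.3 mol
n(X) = (3/3) × 180.3 = 180.3 mol
mass = 180.3 × 98.90 = 17830 g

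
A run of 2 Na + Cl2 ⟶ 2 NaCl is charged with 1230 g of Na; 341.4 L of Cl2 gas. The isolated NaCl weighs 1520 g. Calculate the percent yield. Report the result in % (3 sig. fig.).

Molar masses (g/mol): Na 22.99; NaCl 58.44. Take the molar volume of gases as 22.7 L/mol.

86.5 %

n(Na) = 1230 / 22.99 = 53.50 mol
n(Cl2) = 341.4 / 22.7 = 15.04 mol
n/ν for Na = 53.50/2 = 26.75
n/ν for Cl2 = 15.04/1 = 15.04
Smallest n/ν is Cl2 → limiting reagent.
theoretical n(NaCl) = (2/1) × 15.04 = 30.08 mol → 1758 g
% yield = 1520 / 1758 × 100 = 86.46 %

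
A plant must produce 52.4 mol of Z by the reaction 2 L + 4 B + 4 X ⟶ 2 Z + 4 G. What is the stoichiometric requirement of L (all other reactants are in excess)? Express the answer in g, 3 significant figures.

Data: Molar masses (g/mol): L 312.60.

n(Z) = 52.40 mol
n(L) = (2/2) × 52.40 = 52.40 mol
mass = 52.40 × 312.60 = 16380 g

16400 g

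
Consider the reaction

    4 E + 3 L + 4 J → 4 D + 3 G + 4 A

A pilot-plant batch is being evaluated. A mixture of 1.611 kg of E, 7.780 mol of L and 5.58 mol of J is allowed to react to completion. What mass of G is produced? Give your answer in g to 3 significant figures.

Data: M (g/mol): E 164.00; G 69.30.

290 g

n(E) = 1.611×1000 / 164.00 = 9.823 mol
n(L) = 7.780 mol
n(J) = 5.580 mol
n/ν for E = 9.823/4 = 2.456
n/ν for L = 7.780/3 = 2.593
n/ν for J = 5.580/4 = 1.395
Smallest n/ν is J → limiting reagent.
n(G) = (3/4) × 5.580 = 4.185 mol
mass = 4.185 × 69.30 = 290.0 g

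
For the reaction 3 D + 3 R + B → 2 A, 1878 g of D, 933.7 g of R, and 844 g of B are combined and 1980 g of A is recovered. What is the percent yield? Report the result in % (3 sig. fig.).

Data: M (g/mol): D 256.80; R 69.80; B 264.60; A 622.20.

n(D) = 1878 / 256.80 = 7.313 mol
n(R) = 933.7 / 69.80 = 13.38 mol
n(B) = 844.0 / 264.60 = 3.190 mol
n/ν for D = 7.313/3 = 2.438
n/ν for R = 13.38/3 = 4.460
n/ν for B = 3.190/1 = 3.190
Smallest n/ν is D → limiting reagent.
theoretical n(A) = (2/3) × 7.313 = 4.875 mol → 3033 g
% yield = 1980 / 3033 × 100 = 65.28 %

65.3 %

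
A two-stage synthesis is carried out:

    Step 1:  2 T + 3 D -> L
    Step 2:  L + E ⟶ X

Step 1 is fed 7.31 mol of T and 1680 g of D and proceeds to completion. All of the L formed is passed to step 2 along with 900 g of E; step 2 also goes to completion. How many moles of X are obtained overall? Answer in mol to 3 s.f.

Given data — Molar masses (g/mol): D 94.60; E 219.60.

Step 1:
n(T) = 7.310 mol
n(D) = 1680 / 94.60 = 17.76 mol
n/ν for T = 7.310/2 = 3.655
n/ν for D = 17.76/3 = 5.920
Smallest n/ν is T → limiting reagent.
n(L) produced = (1/2) × 7.310 = 3.655 mol
Step 2:
n(L) available = 3.655 mol
n(E) = 900.0 / 219.60 = 4.098 mol
n/ν for L = 3.655/1 = 3.655
n/ν for E = 4.098/1 = 4.098
Smallest n/ν is L → limiting reagent.
n(X) = (1/1) × 3.655 = 3.655 mol

3.66 mol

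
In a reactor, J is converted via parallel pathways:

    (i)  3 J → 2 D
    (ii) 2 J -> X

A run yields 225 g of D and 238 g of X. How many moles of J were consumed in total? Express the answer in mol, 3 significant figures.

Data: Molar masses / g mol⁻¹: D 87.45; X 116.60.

n(D) = 225 / 87.45 = 2.573 mol
n(X) = 238 / 116.60 = 2.041 mol
n(J) via (i) = (3/2)×2.573 = 3.860 mol
n(J) via (ii) = (2/1)×2.041 = 4.082 mol
total n(J) = 3.860 + 4.082 = 7.942 mol

7.94 mol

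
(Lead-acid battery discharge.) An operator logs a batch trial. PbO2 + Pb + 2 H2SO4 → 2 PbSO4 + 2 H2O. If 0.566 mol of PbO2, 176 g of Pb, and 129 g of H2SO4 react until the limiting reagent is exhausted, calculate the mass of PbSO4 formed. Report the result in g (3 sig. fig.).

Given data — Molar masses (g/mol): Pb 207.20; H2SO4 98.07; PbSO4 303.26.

343 g

n(PbO2) = 0.5660 mol
n(Pb) = 176.0 / 207.20 = 0.8494 mol
n(H2SO4) = 129.0 / 98.07 = 1.315 mol
n/ν for PbO2 = 0.5660/1 = 0.5660
n/ν for Pb = 0.8494/1 = 0.8494
n/ν for H2SO4 = 1.315/2 = 0.6575
Smallest n/ν is PbO2 → limiting reagent.
n(PbSO4) = (2/1) × 0.5660 = 1.132 mol
mass = 1.132 × 303.26 = 343.3 g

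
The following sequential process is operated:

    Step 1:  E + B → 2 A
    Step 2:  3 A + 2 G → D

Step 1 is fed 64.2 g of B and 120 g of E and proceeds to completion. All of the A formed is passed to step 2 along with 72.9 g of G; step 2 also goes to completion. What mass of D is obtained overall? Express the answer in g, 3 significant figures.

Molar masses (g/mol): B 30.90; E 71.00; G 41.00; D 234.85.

209 g

Step 1:
n(B) = 64.20 / 30.90 = 2.078 mol
n(E) = 120.0 / 71.00 = 1.690 mol
n/ν for B = 2.078/1 = 2.078
n/ν for E = 1.690/1 = 1.690
Smallest n/ν is E → limiting reagent.
n(A) produced = (2/1) × 1.690 = 3.380 mol
Step 2:
n(A) available = 3.380 mol
n(G) = 72.90 / 41.00 = 1.778 mol
n/ν for A = 3.380/3 = 1.127
n/ν for G = 1.778/2 = 0.8890
Smallest n/ν is G → limiting reagent.
n(D) = (1/2) × 1.778 = 0.8890 mol
mass = 0.8890 × 234.85 = 208.8 g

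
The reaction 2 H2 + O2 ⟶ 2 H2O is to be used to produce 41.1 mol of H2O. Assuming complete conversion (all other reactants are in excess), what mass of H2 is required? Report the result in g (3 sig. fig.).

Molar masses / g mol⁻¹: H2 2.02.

83.0 g

n(H2O) = 41.10 mol
n(H2) = (2/2) × 41.10 = 41.10 mol
mass = 41.10 × 2.02 = 83.02 g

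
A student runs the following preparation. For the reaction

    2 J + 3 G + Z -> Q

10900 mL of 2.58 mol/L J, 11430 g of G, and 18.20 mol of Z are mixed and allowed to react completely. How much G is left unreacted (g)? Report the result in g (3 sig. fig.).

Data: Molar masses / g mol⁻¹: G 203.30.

2850 g

n(J) = 2.58 × 10900/1000 = 28.12 mol
n(G) = 11430 / 203.30 = 56.22 mol
n(Z) = 18.20 mol
n/ν for J = 28.12/2 = 14.06
n/ν for G = 56.22/3 = 18.74
n/ν for Z = 18.20/1 = 18.20
Smallest n/ν is J → limiting reagent.
G consumed = (3/2) × 28.12 = 42.18 mol
G remaining = 56.22 − 42.18 = 14.04 mol
mass = 14.04 × 203.30 = 2854 g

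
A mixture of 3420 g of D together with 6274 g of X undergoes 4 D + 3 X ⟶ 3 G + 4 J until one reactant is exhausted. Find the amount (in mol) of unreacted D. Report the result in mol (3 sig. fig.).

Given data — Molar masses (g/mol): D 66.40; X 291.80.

22.8 mol

n(D) = 3420 / 66.40 = 51.51 mol
n(X) = 6274 / 291.80 = 21.50 mol
n/ν for D = 51.51/4 = 12.88
n/ν for X = 21.50/3 = 7.167
Smallest n/ν is X → limiting reagent.
D consumed = (4/3) × 21.50 = 28.67 mol
D remaining = 51.51 − 28.67 = 22.84 mol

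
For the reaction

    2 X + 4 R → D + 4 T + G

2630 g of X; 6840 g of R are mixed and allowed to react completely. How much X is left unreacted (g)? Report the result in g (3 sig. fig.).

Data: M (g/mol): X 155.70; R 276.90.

n(X) = 2630 / 155.70 = 16.89 mol
n(R) = 6840 / 276.90 = 24.70 mol
n/ν for X = 16.89/2 = 8.445
n/ν for R = 24.70/4 = 6.175
Smallest n/ν is R → limiting reagent.
X consumed = (2/4) × 24.70 = 12.35 mol
X remaining = 16.89 − 12.35 = 4.540 mol
mass = 4.540 × 155.70 = 706.9 g

707 g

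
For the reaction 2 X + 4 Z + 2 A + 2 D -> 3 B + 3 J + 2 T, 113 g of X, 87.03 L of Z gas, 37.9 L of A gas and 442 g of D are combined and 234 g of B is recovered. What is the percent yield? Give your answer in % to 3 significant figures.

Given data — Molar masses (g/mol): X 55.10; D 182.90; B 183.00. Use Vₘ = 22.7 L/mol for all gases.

n(X) = 113.0 / 55.10 = 2.051 mol
n(Z) = 87.03 / 22.7 = 3.834 mol
n(A) = 37.90 / 22.7 = 1.670 mol
n(D) = 442.0 / 182.90 = 2.417 mol
n/ν for X = 2.051/2 = 1.026
n/ν for Z = 3.834/4 = 0.9585
n/ν for A = 1.670/2 = 0.8350
n/ν for D = 2.417/2 = 1.209
Smallest n/ν is A → limiting reagent.
theoretical n(B) = (3/2) × 1.670 = 2.505 mol → 458.4 g
% yield = 234 / 458.4 × 100 = 51.05 %

51.1 %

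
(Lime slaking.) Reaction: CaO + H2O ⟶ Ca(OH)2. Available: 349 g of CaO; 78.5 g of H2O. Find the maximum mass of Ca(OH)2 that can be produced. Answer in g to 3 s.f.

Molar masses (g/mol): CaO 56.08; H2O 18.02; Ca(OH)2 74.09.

323 g

n(CaO) = 349.0 / 56.08 = 6.223 mol
n(H2O) = 78.50 / 18.02 = 4.356 mol
n/ν for CaO = 6.223/1 = 6.223
n/ν for H2O = 4.356/1 = 4.356
Smallest n/ν is H2O → limiting reagent.
n(Ca(OH)2) = (1/1) × 4.356 = 4.356 mol
mass = 4.356 × 74.09 = 322.7 g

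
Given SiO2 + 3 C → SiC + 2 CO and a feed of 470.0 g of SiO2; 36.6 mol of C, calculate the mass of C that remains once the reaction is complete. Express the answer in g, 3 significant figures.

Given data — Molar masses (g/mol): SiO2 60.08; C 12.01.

n(SiO2) = 470.0 / 60.08 = 7.823 mol
n(C) = 36.60 mol
n/ν → SiO2: 7.823, C: 12.20; SiO2 is limiting.
C consumed = (3/1) × 7.823 = 23.47 mol
C remaining = 36.60 − 23.47 = 13.13 mol
mass = 13.13 × 12.01 = 157.7 g

158 g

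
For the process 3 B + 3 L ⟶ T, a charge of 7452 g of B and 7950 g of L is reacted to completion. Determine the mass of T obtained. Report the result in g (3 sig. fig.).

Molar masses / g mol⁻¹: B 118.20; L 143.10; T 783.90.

14500 g

n(B) = 7452 / 118.20 = 63.05 mol
n(L) = 7950 / 143.10 = 55.56 mol
n/ν → B: 21.02, L: 18.52; L is limiting.
n(T) = (1/3) × 55.56 = 18.52 mol
mass = 18.52 × 783.90 = 14520 g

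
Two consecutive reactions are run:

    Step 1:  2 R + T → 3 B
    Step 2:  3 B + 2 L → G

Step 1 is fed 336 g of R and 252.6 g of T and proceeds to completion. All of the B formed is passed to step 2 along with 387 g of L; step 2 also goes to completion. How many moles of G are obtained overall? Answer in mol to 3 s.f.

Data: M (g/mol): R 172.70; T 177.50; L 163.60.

Step 1:
n(R) = 336.0 / 172.70 = 1.946 mol
n(T) = 252.6 / 177.50 = 1.423 mol
n/ν → R: 0.9730, T: 1.423; R is limiting.
n(B) produced = (3/2) × 1.946 = 2.919 mol
Step 2:
n(B) available = 2.919 mol
n(L) = 387.0 / 163.60 = 2.366 mol
n/ν → B: 0.9730, L: 1.183; B is limiting.
n(G) = (1/3) × 2.919 = 0.9730 mol

0.973 mol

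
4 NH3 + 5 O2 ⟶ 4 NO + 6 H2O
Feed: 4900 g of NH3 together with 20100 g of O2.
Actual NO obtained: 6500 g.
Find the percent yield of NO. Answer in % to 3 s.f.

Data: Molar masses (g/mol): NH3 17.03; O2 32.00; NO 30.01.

75.3 %

n(NH3) = 4900 / 17.03 = 287.7 mol
n(O2) = 20100 / 32.00 = 628.1 mol
n/ν for NH3 = 287.7/4 = 71.93
n/ν for O2 = 628.1/5 = 125.6
Smallest n/ν is NH3 → limiting reagent.
theoretical n(NO) = (4/4) × 287.7 = 287.7 mol → 8634 g
% yield = 6500 / 8634 × 100 = 75.28 %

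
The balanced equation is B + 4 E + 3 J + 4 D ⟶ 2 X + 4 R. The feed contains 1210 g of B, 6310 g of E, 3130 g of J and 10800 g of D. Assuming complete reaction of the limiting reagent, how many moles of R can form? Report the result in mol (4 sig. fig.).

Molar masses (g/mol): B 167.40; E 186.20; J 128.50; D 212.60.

n(B) = 1210 / 167.40 = 7.228 mol
n(E) = 6310 / 186.20 = 33.89 mol
n(J) = 3130 / 128.50 = 24.36 mol
n(D) = 10800 / 212.60 = 50.80 mol
n/ν → B: 7.228, E: 8.473, J: 8.120, D: 12.70; B is limiting.
n(R) = (4/1) × 7.228 = 28.91 mol

28.91 mol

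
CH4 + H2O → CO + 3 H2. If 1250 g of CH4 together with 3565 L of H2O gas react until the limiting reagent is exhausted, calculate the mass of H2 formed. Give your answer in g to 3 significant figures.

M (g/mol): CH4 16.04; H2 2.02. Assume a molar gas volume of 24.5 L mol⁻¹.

472 g

n(CH4) = 1250 / 16.04 = 77.93 mol
n(H2O) = 3565 / 24.5 = 145.5 mol
n/ν for CH4 = 77.93/1 = 77.93
n/ν for H2O = 145.5/1 = 145.5
Smallest n/ν is CH4 → limiting reagent.
n(H2) = (3/1) × 77.93 = 233.8 mol
mass = 233.8 × 2.02 = 472.3 g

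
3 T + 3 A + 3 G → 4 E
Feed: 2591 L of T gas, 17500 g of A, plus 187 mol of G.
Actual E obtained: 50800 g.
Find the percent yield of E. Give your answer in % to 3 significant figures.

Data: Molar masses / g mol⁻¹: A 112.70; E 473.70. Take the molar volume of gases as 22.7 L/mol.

n(T) = 2591 / 22.7 = 114.1 mol
n(A) = 17500 / 112.70 = 155.3 mol
n(G) = 187.0 mol
n/ν for T = 114.1/3 = 38.03
n/ν for A = 155.3/3 = 51.77
n/ν for G = 187.0/3 = 62.33
Smallest n/ν is T → limiting reagent.
theoretical n(E) = (4/3) × 114.1 = 152.1 mol → 72050 g
% yield = 50800 / 72050 × 100 = 70.51 %

70.5 %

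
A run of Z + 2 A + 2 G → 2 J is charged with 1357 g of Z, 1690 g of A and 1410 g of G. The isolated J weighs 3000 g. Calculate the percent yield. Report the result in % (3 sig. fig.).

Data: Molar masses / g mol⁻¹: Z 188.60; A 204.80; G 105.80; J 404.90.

n(Z) = 1357 / 188.60 = 7.195 mol
n(A) = 1690 / 204.80 = 8.252 mol
n(G) = 1410 / 105.80 = 13.33 mol
n/ν for Z = 7.195/1 = 7.195
n/ν for A = 8.252/2 = 4.126
n/ν for G = 13.33/2 = 6.665
Smallest n/ν is A → limiting reagent.
theoretical n(J) = (2/2) × 8.252 = 8.252 mol → 3341 g
% yield = 3000 / 3341 × 100 = 89.79 %

89.8 %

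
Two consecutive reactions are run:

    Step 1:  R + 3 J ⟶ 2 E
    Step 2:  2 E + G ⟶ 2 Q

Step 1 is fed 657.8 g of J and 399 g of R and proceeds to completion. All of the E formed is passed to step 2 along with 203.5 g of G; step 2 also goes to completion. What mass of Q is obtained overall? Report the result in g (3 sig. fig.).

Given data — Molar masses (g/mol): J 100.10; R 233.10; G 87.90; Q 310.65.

1060 g

Step 1:
n(J) = 657.8 / 100.10 = 6.571 mol
n(R) = 399.0 / 233.10 = 1.712 mol
n/ν for J = 6.571/3 = 2.190
n/ν for R = 1.712/1 = 1.712
Smallest n/ν is R → limiting reagent.
n(E) produced = (2/1) × 1.712 = 3.424 mol
Step 2:
n(E) available = 3.424 mol
n(G) = 203.5 / 87.90 = 2.315 mol
n/ν for E = 3.424/2 = 1.712
n/ν for G = 2.315/1 = 2.315
Smallest n/ν is E → limiting reagent.
n(Q) = (2/2) × 3.424 = 3.424 mol
mass = 3.424 × 310.65 = 1064 g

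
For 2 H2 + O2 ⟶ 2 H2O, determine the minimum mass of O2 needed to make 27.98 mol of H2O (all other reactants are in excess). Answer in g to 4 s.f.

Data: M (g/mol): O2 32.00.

447.7 g

n(H2O) = 27.98 mol
n(O2) = (1/2) × 27.98 = 13.99 mol
mass = 13.99 × 32.00 = 447.7 g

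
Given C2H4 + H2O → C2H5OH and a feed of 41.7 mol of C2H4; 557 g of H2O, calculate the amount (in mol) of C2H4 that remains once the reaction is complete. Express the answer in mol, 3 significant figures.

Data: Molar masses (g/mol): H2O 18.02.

10.8 mol

n(C2H4) = 41.70 mol
n(H2O) = 557.0 / 18.02 = 30.91 mol
n/ν for C2H4 = 41.70/1 = 41.70
n/ν for H2O = 30.91/1 = 30.91
Smallest n/ν is H2O → limiting reagent.
C2H4 consumed = (1/1) × 30.91 = 30.91 mol
C2H4 remaining = 41.70 − 30.91 = 10.79 mol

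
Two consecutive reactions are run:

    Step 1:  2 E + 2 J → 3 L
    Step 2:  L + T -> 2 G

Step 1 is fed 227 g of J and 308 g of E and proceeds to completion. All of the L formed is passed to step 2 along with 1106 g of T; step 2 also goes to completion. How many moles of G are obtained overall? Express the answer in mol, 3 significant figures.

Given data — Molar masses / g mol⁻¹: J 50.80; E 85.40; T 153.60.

Step 1:
n(J) = 227.0 / 50.80 = 4.469 mol
n(E) = 308.0 / 85.40 = 3.607 mol
n/ν for J = 4.469/2 = 2.235
n/ν for E = 3.607/2 = 1.804
Smallest n/ν is E → limiting reagent.
n(L) produced = (3/2) × 3.607 = 5.411 mol
Step 2:
n(L) available = 5.411 mol
n(T) = 1106 / 153.60 = 7.201 mol
n/ν for L = 5.411/1 = 5.411
n/ν for T = 7.201/1 = 7.201
Smallest n/ν is L → limiting reagent.
n(G) = (2/1) × 5.411 = 10.82 mol

10.8 mol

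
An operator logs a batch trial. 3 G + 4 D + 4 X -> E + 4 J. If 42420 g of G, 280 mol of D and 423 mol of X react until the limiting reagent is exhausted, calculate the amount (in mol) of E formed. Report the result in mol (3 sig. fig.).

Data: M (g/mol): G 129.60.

70.0 mol

n(G) = 42420 / 129.60 = 327.3 mol
n(D) = 280.0 mol
n(X) = 423.0 mol
n/ν for G = 327.3/3 = 109.1
n/ν for D = 280.0/4 = 70.00
n/ν for X = 423.0/4 = 105.8
Smallest n/ν is D → limiting reagent.
n(E) = (1/4) × 280.0 = 70.00 mol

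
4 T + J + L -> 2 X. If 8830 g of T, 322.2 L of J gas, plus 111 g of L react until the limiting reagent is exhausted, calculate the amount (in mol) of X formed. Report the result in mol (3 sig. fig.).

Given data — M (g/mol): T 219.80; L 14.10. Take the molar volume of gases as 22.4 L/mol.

n(T) = 8830 / 219.80 = 40.17 mol
n(J) = 322.2 / 22.4 = 14.38 mol
n(L) = 111.0 / 14.10 = 7.872 mol
n/ν for T = 40.17/4 = 10.04
n/ν for J = 14.38/1 = 14.38
n/ν for L = 7.872/1 = 7.872
Smallest n/ν is L → limiting reagent.
n(X) = (2/1) × 7.872 = 15.74 mol

15.7 mol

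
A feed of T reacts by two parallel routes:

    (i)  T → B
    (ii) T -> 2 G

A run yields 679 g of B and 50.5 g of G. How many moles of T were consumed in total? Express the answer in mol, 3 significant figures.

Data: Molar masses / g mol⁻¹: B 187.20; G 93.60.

3.90 mol

n(B) = 679 / 187.20 = 3.627 mol
n(G) = 50.5 / 93.60 = 0.5395 mol
n(T) via (i) = (1/1)×3.627 = 3.627 mol
n(T) via (ii) = (1/2)×0.5395 = 0.2698 mol
total n(T) = 3.627 + 0.2698 = 3.897 mol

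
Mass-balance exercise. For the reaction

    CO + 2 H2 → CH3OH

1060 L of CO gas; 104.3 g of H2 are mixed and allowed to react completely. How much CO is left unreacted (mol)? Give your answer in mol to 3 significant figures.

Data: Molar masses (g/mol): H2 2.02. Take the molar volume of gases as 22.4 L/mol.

21.5 mol

n(CO) = 1060 / 22.4 = 47.32 mol
n(H2) = 104.3 / 2.02 = 51.63 mol
n/ν for CO = 47.32/1 = 47.32
n/ν for H2 = 51.63/2 = 25.82
Smallest n/ν is H2 → limiting reagent.
CO consumed = (1/2) × 51.63 = 25.82 mol
CO remaining = 47.32 − 25.82 = 21.50 mol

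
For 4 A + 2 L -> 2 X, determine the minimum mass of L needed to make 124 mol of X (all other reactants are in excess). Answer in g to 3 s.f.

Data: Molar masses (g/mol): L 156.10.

n(X) = 124.0 mol
n(L) = (2/2) × 124.0 = 124.0 mol
mass = 124.0 × 156.10 = 19360 g

19400 g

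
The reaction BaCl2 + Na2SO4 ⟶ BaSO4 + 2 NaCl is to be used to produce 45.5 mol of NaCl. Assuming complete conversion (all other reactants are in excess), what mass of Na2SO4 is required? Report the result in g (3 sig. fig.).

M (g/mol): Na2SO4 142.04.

3230 g

n(NaCl) = 45.50 mol
n(Na2SO4) = (1/2) × 45.50 = 22.75 mol
mass = 22.75 × 142.04 = 3231 g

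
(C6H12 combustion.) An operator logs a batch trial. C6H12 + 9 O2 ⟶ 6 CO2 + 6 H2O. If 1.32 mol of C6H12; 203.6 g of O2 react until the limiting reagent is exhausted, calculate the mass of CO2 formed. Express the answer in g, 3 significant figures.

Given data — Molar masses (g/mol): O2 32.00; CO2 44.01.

187 g

n(C6H12) = 1.320 mol
n(O2) = 203.6 / 32.00 = 6.363 mol
n/ν for C6H12 = 1.320/1 = 1.320
n/ν for O2 = 6.363/9 = 0.7070
Smallest n/ν is O2 → limiting reagent.
n(CO2) = (6/9) × 6.363 = 4.242 mol
mass = 4.242 × 44.01 = 186.7 g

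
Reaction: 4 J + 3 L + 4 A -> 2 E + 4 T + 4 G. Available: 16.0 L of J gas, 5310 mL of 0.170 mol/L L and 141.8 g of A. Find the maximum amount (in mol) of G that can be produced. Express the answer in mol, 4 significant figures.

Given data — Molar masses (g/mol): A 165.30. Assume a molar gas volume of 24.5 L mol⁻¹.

0.6531 mol

n(J) = 16.00 / 24.5 = 0.6531 mol
n(L) = 0.170 × 5310/1000 = 0.9027 mol
n(A) = 141.8 / 165.30 = 0.8578 mol
n/ν for J = 0.6531/4 = 0.1633
n/ν for L = 0.9027/3 = 0.3009
n/ν for A = 0.8578/4 = 0.2145
Smallest n/ν is J → limiting reagent.
n(G) = (4/4) × 0.6531 = 0.6531 mol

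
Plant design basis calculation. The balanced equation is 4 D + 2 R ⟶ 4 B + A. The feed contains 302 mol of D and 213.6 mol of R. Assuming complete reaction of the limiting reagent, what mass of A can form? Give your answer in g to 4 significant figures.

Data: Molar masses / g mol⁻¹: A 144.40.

n(D) = 302.0 mol
n(R) = 213.6 mol
n/ν for D = 302.0/4 = 75.50
n/ν for R = 213.6/2 = 106.8
Smallest n/ν is D → limiting reagent.
n(A) = (1/4) × 302.0 = 75.50 mol
mass = 75.50 × 144.40 = 10900 g

10900 g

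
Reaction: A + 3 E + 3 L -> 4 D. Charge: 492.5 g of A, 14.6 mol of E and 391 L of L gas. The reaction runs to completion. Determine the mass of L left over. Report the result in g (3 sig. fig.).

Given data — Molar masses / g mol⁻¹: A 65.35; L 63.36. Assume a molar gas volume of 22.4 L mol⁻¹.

181 g

n(A) = 492.5 / 65.35 = 7.536 mol
n(E) = 14.60 mol
n(L) = 391.0 / 22.4 = 17.46 mol
n/ν for A = 7.536/1 = 7.536
n/ν for E = 14.60/3 = 4.867
n/ν for L = 17.46/3 = 5.820
Smallest n/ν is E → limiting reagent.
L consumed = (3/3) × 14.60 = 14.60 mol
L remaining = 17.46 − 14.60 = 2.860 mol
mass = 2.860 × 63.36 = 181.2 g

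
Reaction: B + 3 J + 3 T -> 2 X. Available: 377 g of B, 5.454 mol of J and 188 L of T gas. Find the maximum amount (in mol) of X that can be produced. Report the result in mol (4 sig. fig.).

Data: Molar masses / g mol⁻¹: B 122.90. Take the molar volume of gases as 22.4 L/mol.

n(B) = 377.0 / 122.90 = 3.068 mol
n(J) = 5.454 mol
n(T) = 188.0 / 22.4 = 8.393 mol
n/ν for B = 3.068/1 = 3.068
n/ν for J = 5.454/3 = 1.818
n/ν for T = 8.393/3 = 2.798
Smallest n/ν is J → limiting reagent.
n(X) = (2/3) × 5.454 = 3.636 mol

3.636 mol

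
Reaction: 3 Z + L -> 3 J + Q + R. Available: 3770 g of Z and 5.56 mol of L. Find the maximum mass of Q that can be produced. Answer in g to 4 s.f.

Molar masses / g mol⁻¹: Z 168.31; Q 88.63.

492.8 g

n(Z) = 3770 / 168.31 = 22.40 mol
n(L) = 5.560 mol
n/ν → Z: 7.467, L: 5.560; L is limiting.
n(Q) = (1/1) × 5.560 = 5.560 mol
mass = 5.560 × 88.63 = 492.8 g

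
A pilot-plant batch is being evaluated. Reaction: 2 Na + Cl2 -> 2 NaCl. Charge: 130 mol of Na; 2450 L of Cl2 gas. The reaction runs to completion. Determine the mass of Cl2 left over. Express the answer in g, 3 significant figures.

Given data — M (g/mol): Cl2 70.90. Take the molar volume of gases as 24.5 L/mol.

n(Na) = 130.0 mol
n(Cl2) = 2450 / 24.5 = 100.0 mol
n/ν for Na = 130.0/2 = 65.00
n/ν for Cl2 = 100.0/1 = 100.0
Smallest n/ν is Na → limiting reagent.
Cl2 consumed = (1/2) × 130.0 = 65.00 mol
Cl2 remaining = 100.0 − 65.00 = 35.00 mol
mass = 35.00 × 70.90 = 2482 g

2480 g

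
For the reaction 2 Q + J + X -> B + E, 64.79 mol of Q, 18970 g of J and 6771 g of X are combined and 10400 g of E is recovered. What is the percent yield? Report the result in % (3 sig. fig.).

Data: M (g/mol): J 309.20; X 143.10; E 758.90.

n(Q) = 64.79 mol
n(J) = 18970 / 309.20 = 61.35 mol
n(X) = 6771 / 143.10 = 47.32 mol
n/ν for Q = 64.79/2 = 32.40
n/ν for J = 61.35/1 = 61.35
n/ν for X = 47.32/1 = 47.32
Smallest n/ν is Q → limiting reagent.
theoretical n(E) = (1/2) × 64.79 = 32.40 mol → 24590 g
% yield = 10400 / 24590 × 100 = 42.29 %

42.3 %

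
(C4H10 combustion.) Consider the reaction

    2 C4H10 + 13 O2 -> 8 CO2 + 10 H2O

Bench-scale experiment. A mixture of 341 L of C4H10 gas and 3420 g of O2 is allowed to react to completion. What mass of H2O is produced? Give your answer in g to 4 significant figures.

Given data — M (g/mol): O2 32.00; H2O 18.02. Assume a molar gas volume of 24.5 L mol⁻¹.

n(C4H10) = 341.0 / 24.5 = 13.92 mol
n(O2) = 3420 / 32.00 = 106.9 mol
n/ν → C4H10: 6.960, O2: 8.223; C4H10 is limiting.
n(H2O) = (10/2) × 13.92 = 69.60 mol
mass = 69.60 × 18.02 = 1254 g

1254 g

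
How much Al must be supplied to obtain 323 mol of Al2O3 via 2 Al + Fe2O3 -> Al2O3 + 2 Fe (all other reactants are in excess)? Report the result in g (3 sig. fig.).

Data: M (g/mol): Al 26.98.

n(Al2O3) = 323.0 mol
n(Al) = (2/1) × 323.0 = 646.0 mol
mass = 646.0 × 26.98 = 17430 g

17400 g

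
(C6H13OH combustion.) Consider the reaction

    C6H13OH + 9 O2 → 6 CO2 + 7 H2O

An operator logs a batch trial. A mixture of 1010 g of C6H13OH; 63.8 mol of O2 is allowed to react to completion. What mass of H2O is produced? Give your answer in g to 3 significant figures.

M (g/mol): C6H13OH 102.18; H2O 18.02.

894 g

n(C6H13OH) = 1010 / 102.18 = 9.885 mol
n(O2) = 63.80 mol
n/ν for C6H13OH = 9.885/1 = 9.885
n/ν for O2 = 63.80/9 = 7.089
Smallest n/ν is O2 → limiting reagent.
n(H2O) = (7/9) × 63.80 = 49.62 mol
mass = 49.62 × 18.02 = 894.2 g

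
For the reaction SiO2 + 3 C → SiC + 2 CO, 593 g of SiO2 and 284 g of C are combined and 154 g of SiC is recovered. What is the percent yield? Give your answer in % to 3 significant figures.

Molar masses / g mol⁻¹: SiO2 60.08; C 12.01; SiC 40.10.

48.7 %

n(SiO2) = 593.0 / 60.08 = 9.870 mol
n(C) = 284.0 / 12.01 = 23.65 mol
n/ν → SiO2: 9.870, C: 7.883; C is limiting.
theoretical n(SiC) = (1/3) × 23.65 = 7.883 mol → 316.1 g
% yield = 154 / 316.1 × 100 = 48.72 %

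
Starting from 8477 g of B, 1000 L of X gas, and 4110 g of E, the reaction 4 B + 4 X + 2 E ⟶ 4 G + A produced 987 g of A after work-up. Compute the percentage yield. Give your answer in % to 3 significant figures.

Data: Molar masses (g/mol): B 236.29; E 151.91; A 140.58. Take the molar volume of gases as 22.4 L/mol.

n(B) = 8477 / 236.29 = 35.88 mol
n(X) = 1000 / 22.4 = 44.64 mol
n(E) = 4110 / 151.91 = 27.06 mol
n/ν for B = 35.88/4 = 8.970
n/ν for X = 44.64/4 = 11.16
n/ν for E = 27.06/2 = 13.53
Smallest n/ν is B → limiting reagent.
theoretical n(A) = (1/4) × 35.88 = 8.970 mol → 1261 g
% yield = 987 / 1261 × 100 = 78.27 %

78.3 %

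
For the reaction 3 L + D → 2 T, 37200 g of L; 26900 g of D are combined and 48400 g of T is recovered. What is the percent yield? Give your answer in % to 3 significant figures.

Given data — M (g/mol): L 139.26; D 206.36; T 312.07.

n(L) = 37200 / 139.26 = 267.1 mol
n(D) = 26900 / 206.36 = 130.4 mol
n/ν for L = 267.1/3 = 89.03
n/ν for D = 130.4/1 = 130.4
Smallest n/ν is L → limiting reagent.
theoretical n(T) = (2/3) × 267.1 = 178.1 mol → 55580 g
% yield = 48400 / 55580 × 100 = 87.08 %

87.1 %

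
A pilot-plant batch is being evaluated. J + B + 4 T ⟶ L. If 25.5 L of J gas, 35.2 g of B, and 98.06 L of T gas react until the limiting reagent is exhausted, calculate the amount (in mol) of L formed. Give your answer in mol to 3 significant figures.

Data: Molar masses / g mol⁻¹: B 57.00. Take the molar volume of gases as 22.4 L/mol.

0.618 mol

n(J) = 25.50 / 22.4 = 1.138 mol
n(B) = 35.20 / 57.00 = 0.6175 mol
n(T) = 98.06 / 22.4 = 4.378 mol
n/ν for J = 1.138/1 = 1.138
n/ν for B = 0.6175/1 = 0.6175
n/ν for T = 4.378/4 = 1.095
Smallest n/ν is B → limiting reagent.
n(L) = (1/1) × 0.6175 = 0.6175 mol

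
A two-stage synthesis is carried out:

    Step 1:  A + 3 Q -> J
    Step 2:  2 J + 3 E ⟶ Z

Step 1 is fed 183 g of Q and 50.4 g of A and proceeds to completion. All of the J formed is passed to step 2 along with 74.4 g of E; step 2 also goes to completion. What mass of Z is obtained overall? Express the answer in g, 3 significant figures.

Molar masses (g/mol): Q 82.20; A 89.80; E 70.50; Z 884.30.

Step 1:
n(Q) = 183.0 / 82.20 = 2.226 mol
n(A) = 50.40 / 89.80 = 0.5612 mol
n/ν for Q = 2.226/3 = 0.7420
n/ν for A = 0.5612/1 = 0.5612
Smallest n/ν is A → limiting reagent.
n(J) produced = (1/1) × 0.5612 = 0.5612 mol
Step 2:
n(J) available = 0.5612 mol
n(E) = 74.40 / 70.50 = 1.055 mol
n/ν for J = 0.5612/2 = 0.2806
n/ν for E = 1.055/3 = 0.3517
Smallest n/ν is J → limiting reagent.
n(Z) = (1/2) × 0.5612 = 0.2806 mol
mass = 0.2806 × 884.30 = 248.1 g

248 g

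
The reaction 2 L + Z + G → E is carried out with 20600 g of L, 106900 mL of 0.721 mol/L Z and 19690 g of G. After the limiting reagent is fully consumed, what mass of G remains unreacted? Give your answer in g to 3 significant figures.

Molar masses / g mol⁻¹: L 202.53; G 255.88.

6680 g

n(L) = 20600 / 202.53 = 101.7 mol
n(Z) = 0.721 × 106900/1000 = 77.07 mol
n(G) = 19690 / 255.88 = 76.95 mol
n/ν for L = 101.7/2 = 50.85
n/ν for Z = 77.07/1 = 77.07
n/ν for G = 76.95/1 = 76.95
Smallest n/ν is L → limiting reagent.
G consumed = (1/2) × 101.7 = 50.85 mol
G remaining = 76.95 − 50.85 = 26.10 mol
mass = 26.10 × 255.88 = 6678 g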